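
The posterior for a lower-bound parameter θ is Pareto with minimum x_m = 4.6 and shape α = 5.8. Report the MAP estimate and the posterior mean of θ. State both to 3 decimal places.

MAP = 4.600; posterior mean = 5.558

The Pareto density is strictly decreasing on [x_m, ∞), so the mode is x_m = 4.600.
Mean = α·x_m/(α−1) = 5.8·4.6/4.8 = 5.558.
The posterior is right-skewed, so the mean exceeds the mode.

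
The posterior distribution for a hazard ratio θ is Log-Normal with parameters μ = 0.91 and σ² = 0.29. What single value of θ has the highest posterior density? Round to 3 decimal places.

Mode = exp(μ − σ²) = exp(0.62) = 1.859.
Mean = exp(μ + σ²/2) = exp(1.055) = 2.872.
This is the posterior mode — the MAP estimate.

1.859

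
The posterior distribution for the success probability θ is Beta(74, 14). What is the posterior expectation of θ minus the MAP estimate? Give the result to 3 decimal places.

Mode = (74−1)/(74+14−2) = 73/86 = 0.849.
Mean = 74/(74+14) = 74/88 = 0.841.
Difference = 0.841 − 0.849 = -0.008.
The mean is pulled below the mode by the posterior's left skew.

-0.008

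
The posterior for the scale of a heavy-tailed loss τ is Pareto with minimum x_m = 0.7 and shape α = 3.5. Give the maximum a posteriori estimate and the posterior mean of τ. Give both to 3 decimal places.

The Pareto density is strictly decreasing on [x_m, ∞), so the mode is x_m = 0.700.
Mean = α·x_m/(α−1) = 3.5·0.7/2.5 = 0.980.
Right-skewed posterior ⇒ mode < mean.

maximum a posteriori estimate = 0.700, posterior mean = 0.980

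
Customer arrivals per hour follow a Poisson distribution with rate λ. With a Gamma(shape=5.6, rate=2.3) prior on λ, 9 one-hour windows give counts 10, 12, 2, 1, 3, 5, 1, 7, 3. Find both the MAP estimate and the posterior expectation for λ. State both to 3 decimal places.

Σ counts = 44. Posterior: Gamma(shape = 5.6+44 = 49.6, rate = 2.3+9 = 11.3).
Mode = (α−1)/β = 48.6/11.3 = 4.301.
Mean = α/β = 49.6/11.3 = 4.389.
The mean is pulled above the mode by the posterior's right skew.

MAP: 4.301. Posterior mean: 4.389.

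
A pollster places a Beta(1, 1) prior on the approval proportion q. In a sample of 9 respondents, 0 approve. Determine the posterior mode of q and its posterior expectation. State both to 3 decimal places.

MAP = 0.000; posterior mean = 0.091

Posterior: Beta(1+0, 1+9) = Beta(1, 10).
Since α = 1 ≤ 1 and β > 1, the Beta density is monotone decreasing on [0,1]; the mode is at 0.
Mean = 1/(1+10) = 0.091.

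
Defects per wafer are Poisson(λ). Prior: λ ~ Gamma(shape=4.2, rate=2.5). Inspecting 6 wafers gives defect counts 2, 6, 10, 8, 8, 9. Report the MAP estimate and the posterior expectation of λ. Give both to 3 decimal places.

Σ counts = 43. Posterior: Gamma(shape = 4.2+43 = 47.2, rate = 2.5+6 = 8.5).
Mode = (α−1)/β = 46.2/8.5 = 5.435.
Mean = α/β = 47.2/8.5 = 5.553.
Right-skewed posterior ⇒ mode < mean.

MAP = 5.435, posterior mean = 5.553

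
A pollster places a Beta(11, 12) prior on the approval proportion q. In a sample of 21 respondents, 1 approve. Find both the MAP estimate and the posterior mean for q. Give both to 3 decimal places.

Posterior: Beta(11+1, 12+20) = Beta(12, 32).
Mode = (12−1)/(12+32−2) = 11/42 = 0.262.
Mean = 12/(12+32) = 12/44 = 0.273.
The mean is pulled above the mode by the posterior's right skew.

MAP = 0.262; posterior mean = 0.273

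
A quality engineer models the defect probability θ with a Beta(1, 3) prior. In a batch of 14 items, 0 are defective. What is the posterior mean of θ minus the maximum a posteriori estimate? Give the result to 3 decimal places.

0.056

Posterior: Beta(1+0, 3+14) = Beta(1, 17).
Since α = 1 ≤ 1 and β > 1, the Beta density is monotone decreasing on [0,1]; the mode is at 0.
Mean = 1/(1+17) = 0.056.
Difference = 0.056 − 0.000 = 0.056.
Mean > mode: the posterior has a right tail.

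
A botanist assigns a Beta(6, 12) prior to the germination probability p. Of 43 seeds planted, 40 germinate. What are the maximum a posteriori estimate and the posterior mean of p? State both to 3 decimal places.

Posterior: Beta(6+40, 12+3) = Beta(46, 15).
Mode = (46−1)/(46+15−2) = 45/59 = 0.763.
Mean = 46/(46+15) = 46/61 = 0.754.
The mean is pulled below the mode by the posterior's left skew.

MAP = 0.763; posterior mean = 0.754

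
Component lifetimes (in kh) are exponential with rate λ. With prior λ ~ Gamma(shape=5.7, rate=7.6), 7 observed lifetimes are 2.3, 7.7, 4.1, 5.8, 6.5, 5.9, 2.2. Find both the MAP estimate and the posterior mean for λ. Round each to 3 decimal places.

Σ times = 34.5. Posterior: Gamma(shape = 5.7+7 = 12.7, rate = 7.6+34.5 = 42.1).
Mode = (α−1)/β = 11.7/42.1 = 0.278.
Mean = α/β = 12.7/42.1 = 0.302.
Mean > mode: the posterior has a right tail.

MAP estimate = 0.278, posterior mean = 0.302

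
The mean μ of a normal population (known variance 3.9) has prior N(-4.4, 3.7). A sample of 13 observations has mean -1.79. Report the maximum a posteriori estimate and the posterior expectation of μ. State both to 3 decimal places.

Posterior for μ is Normal. Precision-weighted mean: (1/3.7·-4.4 + 13/3.9·-1.79) / (1/3.7 + 13/3.9) = -1.986.
A Normal posterior is symmetric, so mode = mean.

MAP: -1.986. Posterior mean: -1.986.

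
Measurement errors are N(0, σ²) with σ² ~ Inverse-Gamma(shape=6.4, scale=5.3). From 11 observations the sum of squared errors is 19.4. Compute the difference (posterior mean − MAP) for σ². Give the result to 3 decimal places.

0.213

Posterior: Inverse-Gamma(shape = 6.4+11/2 = 11.9, scale = 5.3+19.4/2 = 15.0).
Mode = β/(α+1) = 15.0/12.9 = 1.163.
Mean = β/(α−1) = 15.0/10.9 = 1.376.
Difference = 1.376 − 1.163 = 0.213.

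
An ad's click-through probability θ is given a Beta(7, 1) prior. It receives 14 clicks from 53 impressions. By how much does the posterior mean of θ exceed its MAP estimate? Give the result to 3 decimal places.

0.005

Posterior: Beta(7+14, 1+39) = Beta(21, 40).
Mode = (21−1)/(21+40−2) = 20/59 = 0.339.
Mean = 21/(21+40) = 21/61 = 0.344.
Difference = 0.344 − 0.339 = 0.005.
The mean is pulled above the mode by the posterior's right skew.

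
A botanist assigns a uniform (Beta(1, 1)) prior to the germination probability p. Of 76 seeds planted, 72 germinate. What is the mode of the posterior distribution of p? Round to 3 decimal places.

0.947

Posterior: Beta(1+72, 1+4) = Beta(73, 5).
Mode = (73−1)/(73+5−2) = 72/76 = 0.947.
Mean = 73/(73+5) = 73/78 = 0.936.
This is the posterior mode — the MAP estimate.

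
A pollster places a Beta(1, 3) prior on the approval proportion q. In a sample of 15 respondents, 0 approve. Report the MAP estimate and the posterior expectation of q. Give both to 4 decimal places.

q_MAP = 0.0000, E[q|data] = 0.0526

Posterior: Beta(1+0, 3+15) = Beta(1, 18).
Since α = 1 ≤ 1 and β > 1, the Beta density is monotone decreasing on [0,1]; the mode is at 0.
Mean = 1/(1+18) = 0.0526.
Right-skewed posterior ⇒ mode < mean.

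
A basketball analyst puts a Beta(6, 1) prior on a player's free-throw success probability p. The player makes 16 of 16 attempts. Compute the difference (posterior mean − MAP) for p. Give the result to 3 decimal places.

-0.043

Posterior: Beta(6+16, 1+0) = Beta(22, 1).
Since β = 1 ≤ 1 and α > 1, the Beta density is monotone increasing on [0,1]; the mode is at 1.
Mean = 22/(22+1) = 0.957.
Difference = 0.957 − 1.000 = -0.043.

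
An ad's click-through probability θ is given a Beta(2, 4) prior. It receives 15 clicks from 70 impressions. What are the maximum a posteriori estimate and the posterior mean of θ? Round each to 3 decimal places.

MAP: 0.216. Posterior mean: 0.224.

Posterior: Beta(2+15, 4+55) = Beta(17, 59).
Mode = (17−1)/(17+59−2) = 16/74 = 0.216.
Mean = 17/(17+59) = 17/76 = 0.224.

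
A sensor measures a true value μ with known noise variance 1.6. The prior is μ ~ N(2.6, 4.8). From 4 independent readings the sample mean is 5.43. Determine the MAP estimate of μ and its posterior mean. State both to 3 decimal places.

MAP: 5.212. Posterior mean: 5.212.

Posterior for μ is Normal. Precision-weighted mean: (1/4.8·2.6 + 4/1.6·5.43) / (1/4.8 + 4/1.6) = 5.212.
A Normal posterior is symmetric, so mode = mean.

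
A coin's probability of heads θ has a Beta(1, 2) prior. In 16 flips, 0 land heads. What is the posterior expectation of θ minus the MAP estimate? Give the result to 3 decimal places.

0.053

Posterior: Beta(1+0, 2+16) = Beta(1, 18).
Since α = 1 ≤ 1 and β > 1, the Beta density is monotone decreasing on [0,1]; the mode is at 0.
Mean = 1/(1+18) = 0.053.
Difference = 0.053 − 0.000 = 0.053.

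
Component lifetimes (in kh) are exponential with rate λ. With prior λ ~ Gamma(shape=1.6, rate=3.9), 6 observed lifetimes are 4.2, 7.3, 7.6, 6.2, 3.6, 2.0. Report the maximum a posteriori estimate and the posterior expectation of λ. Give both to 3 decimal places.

Σ times = 30.9. Posterior: Gamma(shape = 1.6+6 = 7.6, rate = 3.9+30.9 = 34.8).
Mode = (α−1)/β = 6.6/34.8 = 0.190.
Mean = α/β = 7.6/34.8 = 0.218.

MAP = 0.190, posterior mean = 0.218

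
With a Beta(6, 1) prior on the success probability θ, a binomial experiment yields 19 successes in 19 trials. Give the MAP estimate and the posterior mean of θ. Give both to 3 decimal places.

Posterior: Beta(6+19, 1+0) = Beta(25, 1).
Since β = 1 ≤ 1 and α > 1, the Beta density is monotone increasing on [0,1]; the mode is at 1.
Mean = 25/(25+1) = 0.962.
Left-skewed posterior ⇒ mean < mode.

MAP: 1.000. Posterior mean: 0.962.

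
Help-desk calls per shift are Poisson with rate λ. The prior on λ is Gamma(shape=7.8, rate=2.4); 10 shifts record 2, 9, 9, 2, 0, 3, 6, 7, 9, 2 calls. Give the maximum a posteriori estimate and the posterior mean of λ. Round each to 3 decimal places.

maximum a posteriori estimate = 4.500, posterior mean = 4.581

Σ counts = 49. Posterior: Gamma(shape = 7.8+49 = 56.8, rate = 2.4+10 = 12.4).
Mode = (α−1)/β = 55.8/12.4 = 4.500.
Mean = α/β = 56.8/12.4 = 4.581.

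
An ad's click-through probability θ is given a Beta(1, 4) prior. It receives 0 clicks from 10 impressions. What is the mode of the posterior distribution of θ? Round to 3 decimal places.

Posterior: Beta(1+0, 4+10) = Beta(1, 14).
Since α = 1 ≤ 1 and β > 1, the Beta density is monotone decreasing on [0,1]; the mode is at 0.
Mean = 1/(1+14) = 0.067.
This is the posterior mode — the MAP estimate.

0.000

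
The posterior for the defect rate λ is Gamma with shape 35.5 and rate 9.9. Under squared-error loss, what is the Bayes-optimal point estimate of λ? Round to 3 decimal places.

Mode = (α−1)/β = 34.5/9.9 = 3.485.
Mean = α/β = 35.5/9.9 = 3.586.
Squared-error loss ⇒ the optimal estimator is the posterior mean.

3.586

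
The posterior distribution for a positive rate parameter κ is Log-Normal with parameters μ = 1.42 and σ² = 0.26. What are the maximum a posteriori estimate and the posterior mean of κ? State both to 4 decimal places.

maximum a posteriori estimate = 3.1899, posterior mean = 4.7115

Mode = exp(μ − σ²) = exp(1.16) = 3.1899.
Mean = exp(μ + σ²/2) = exp(1.550) = 4.7115.
Right-skewed posterior ⇒ mode < mean.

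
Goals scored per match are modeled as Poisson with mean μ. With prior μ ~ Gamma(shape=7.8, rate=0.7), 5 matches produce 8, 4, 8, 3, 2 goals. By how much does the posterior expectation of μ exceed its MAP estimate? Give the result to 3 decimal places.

0.175

Σ counts = 25. Posterior: Gamma(shape = 7.8+25 = 32.8, rate = 0.7+5 = 5.7).
Mode = (α−1)/β = 31.8/5.7 = 5.579.
Mean = α/β = 32.8/5.7 = 5.754.
Difference = 5.754 − 5.579 = 0.175.
The posterior is right-skewed, so the mean exceeds the mode.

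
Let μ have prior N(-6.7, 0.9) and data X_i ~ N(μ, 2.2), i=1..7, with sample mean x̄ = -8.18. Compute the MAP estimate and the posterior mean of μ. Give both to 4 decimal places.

Posterior for μ is Normal. Precision-weighted mean: (1/0.9·-6.7 + 7/2.2·-8.18) / (1/0.9 + 7/2.2) = -7.7969.
A Normal posterior is symmetric, so mode = mean.

MAP = -7.7969; posterior mean = -7.7969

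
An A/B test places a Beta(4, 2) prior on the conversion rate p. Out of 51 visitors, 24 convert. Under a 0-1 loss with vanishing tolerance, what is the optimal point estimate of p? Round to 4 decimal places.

Posterior: Beta(4+24, 2+27) = Beta(28, 29).
Mode = (28−1)/(28+29−2) = 27/55 = 0.4909.
Mean = 28/(28+29) = 28/57 = 0.4912.
This is the posterior mode — the MAP estimate.

0.4909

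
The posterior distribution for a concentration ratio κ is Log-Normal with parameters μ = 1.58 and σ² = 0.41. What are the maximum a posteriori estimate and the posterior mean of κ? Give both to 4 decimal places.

Mode = exp(μ − σ²) = exp(1.17) = 3.2220.
Mean = exp(μ + σ²/2) = exp(1.785) = 5.9596.

maximum a posteriori estimate = 3.2220, posterior mean = 5.9596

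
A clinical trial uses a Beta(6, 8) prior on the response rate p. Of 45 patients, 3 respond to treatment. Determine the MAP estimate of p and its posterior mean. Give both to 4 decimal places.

Posterior: Beta(6+3, 8+42) = Beta(9, 50).
Mode = (9−1)/(9+50−2) = 8/57 = 0.1404.
Mean = 9/(9+50) = 9/59 = 0.1525.
The posterior is right-skewed, so the mean exceeds the mode.

MAP = 0.1404, posterior mean = 0.1525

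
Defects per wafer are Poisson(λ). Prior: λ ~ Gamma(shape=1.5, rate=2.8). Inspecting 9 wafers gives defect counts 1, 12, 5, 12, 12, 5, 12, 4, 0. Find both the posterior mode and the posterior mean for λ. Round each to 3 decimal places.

λ_MAP = 5.381, E[λ|data] = 5.466

Σ counts = 63. Posterior: Gamma(shape = 1.5+63 = 64.5, rate = 2.8+9 = 11.8).
Mode = (α−1)/β = 63.5/11.8 = 5.381.
Mean = α/β = 64.5/11.8 = 5.466.
Right-skewed posterior ⇒ mode < mean.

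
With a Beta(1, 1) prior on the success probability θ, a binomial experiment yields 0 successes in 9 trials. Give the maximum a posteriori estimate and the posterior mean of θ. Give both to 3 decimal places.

θ_MAP = 0.000, E[θ|data] = 0.091

Posterior: Beta(1+0, 1+9) = Beta(1, 10).
Since α = 1 ≤ 1 and β > 1, the Beta density is monotone decreasing on [0,1]; the mode is at 0.
Mean = 1/(1+10) = 0.091.
Mean > mode: the posterior has a right tail.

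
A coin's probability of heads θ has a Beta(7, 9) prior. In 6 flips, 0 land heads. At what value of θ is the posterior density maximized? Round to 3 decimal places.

0.300

Posterior: Beta(7+0, 9+6) = Beta(7, 15).
Mode = (7−1)/(7+15−2) = 6/20 = 0.300.
Mean = 7/(7+15) = 7/22 = 0.318.
This is the posterior mode — the MAP estimate.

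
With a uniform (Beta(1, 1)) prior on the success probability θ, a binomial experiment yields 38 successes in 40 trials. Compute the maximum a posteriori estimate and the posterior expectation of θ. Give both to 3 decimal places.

Posterior: Beta(1+38, 1+2) = Beta(39, 3).
Mode = (39−1)/(39+3−2) = 38/40 = 0.950.
With a flat prior the MAP equals the MLE, 38/40.
Mean = 39/(39+3) = 39/42 = 0.929.
The posterior is left-skewed, so the mode exceeds the mean.

MAP = 0.950; posterior mean = 0.929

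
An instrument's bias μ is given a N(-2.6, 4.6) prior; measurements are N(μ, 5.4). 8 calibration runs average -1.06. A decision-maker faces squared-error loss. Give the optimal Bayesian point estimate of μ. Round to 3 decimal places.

-1.257

Posterior for μ is Normal. Precision-weighted mean: (1/4.6·-2.6 + 8/5.4·-1.06) / (1/4.6 + 8/5.4) = -1.257.
A Normal posterior is symmetric, so mode = mean.
Squared-error loss ⇒ the optimal estimator is the posterior mean.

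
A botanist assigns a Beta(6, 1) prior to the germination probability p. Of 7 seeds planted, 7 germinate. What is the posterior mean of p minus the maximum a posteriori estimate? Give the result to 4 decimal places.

-0.0714

Posterior: Beta(6+7, 1+0) = Beta(13, 1).
Since β = 1 ≤ 1 and α > 1, the Beta density is monotone increasing on [0,1]; the mode is at 1.
Mean = 13/(13+1) = 0.9286.
Difference = 0.9286 − 1.0000 = -0.0714.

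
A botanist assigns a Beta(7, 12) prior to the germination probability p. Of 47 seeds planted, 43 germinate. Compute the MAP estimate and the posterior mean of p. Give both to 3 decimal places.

Posterior: Beta(7+43, 12+4) = Beta(50, 16).
Mode = (50−1)/(50+16−2) = 49/64 = 0.766.
Mean = 50/(50+16) = 50/66 = 0.758.
Left-skewed posterior ⇒ mean < mode.

MAP estimate = 0.766, posterior mean = 0.758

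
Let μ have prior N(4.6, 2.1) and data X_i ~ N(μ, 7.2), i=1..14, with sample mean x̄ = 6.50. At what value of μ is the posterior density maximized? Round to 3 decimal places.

Posterior for μ is Normal. Precision-weighted mean: (1/2.1·4.6 + 14/7.2·6.50) / (1/2.1 + 14/7.2) = 6.126.
A Normal posterior is symmetric, so mode = mean.
This is the posterior mode — the MAP estimate.

6.126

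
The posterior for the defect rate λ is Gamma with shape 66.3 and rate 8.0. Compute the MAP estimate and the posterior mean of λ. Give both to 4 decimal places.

MAP estimate = 8.1625, posterior mean = 8.2875

Mode = (α−1)/β = 65.3/8.0 = 8.1625.
Mean = α/β = 66.3/8.0 = 8.2875.
Mean > mode: the posterior has a right tail.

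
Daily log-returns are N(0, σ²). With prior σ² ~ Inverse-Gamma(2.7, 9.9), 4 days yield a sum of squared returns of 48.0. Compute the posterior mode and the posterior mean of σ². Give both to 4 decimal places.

Posterior: Inverse-Gamma(shape = 2.7+4/2 = 4.7, scale = 9.9+48.0/2 = 33.9).
Mode = β/(α+1) = 33.9/5.7 = 5.9474.
Mean = β/(α−1) = 33.9/3.7 = 9.1622.
Right-skewed posterior ⇒ mode < mean.

MAP = 5.9474; posterior mean = 9.1622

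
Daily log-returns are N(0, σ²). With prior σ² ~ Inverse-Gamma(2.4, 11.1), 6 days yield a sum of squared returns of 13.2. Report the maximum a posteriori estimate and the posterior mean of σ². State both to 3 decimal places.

Posterior: Inverse-Gamma(shape = 2.4+6/2 = 5.4, scale = 11.1+13.2/2 = 17.7).
Mode = β/(α+1) = 17.7/6.4 = 2.766.
Mean = β/(α−1) = 17.7/4.4 = 4.023.
The posterior is right-skewed, so the mean exceeds the mode.

MAP = 2.766, posterior mean = 4.023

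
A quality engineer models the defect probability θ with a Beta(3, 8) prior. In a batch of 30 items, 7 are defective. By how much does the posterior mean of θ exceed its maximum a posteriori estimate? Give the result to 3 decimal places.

Posterior: Beta(3+7, 8+23) = Beta(10, 31).
Mode = (10−1)/(10+31−2) = 9/39 = 0.231.
Mean = 10/(10+31) = 10/41 = 0.244.
Difference = 0.244 − 0.231 = 0.013.
The mean is pulled above the mode by the posterior's right skew.

0.013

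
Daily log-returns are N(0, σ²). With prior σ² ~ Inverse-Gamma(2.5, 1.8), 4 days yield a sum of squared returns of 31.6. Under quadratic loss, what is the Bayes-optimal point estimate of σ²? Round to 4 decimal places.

Posterior: Inverse-Gamma(shape = 2.5+4/2 = 4.5, scale = 1.8+31.6/2 = 17.6).
Mode = β/(α+1) = 17.6/5.5 = 3.2000.
Mean = β/(α−1) = 17.6/3.5 = 5.0286.
Quadratic loss ⇒ the optimal estimator is the posterior mean.

5.0286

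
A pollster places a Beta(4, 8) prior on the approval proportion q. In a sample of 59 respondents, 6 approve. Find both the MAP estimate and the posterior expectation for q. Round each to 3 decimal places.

MAP = 0.130, posterior mean = 0.141

Posterior: Beta(4+6, 8+53) = Beta(10, 61).
Mode = (10−1)/(10+61−2) = 9/69 = 0.130.
Mean = 10/(10+61) = 10/71 = 0.141.
The mean is pulled above the mode by the posterior's right skew.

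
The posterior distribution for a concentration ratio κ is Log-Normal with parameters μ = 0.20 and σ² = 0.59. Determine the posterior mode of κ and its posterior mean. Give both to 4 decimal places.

Mode = exp(μ − σ²) = exp(-0.39) = 0.6771.
Mean = exp(μ + σ²/2) = exp(0.495) = 1.6405.

posterior mode = 0.6771, posterior mean = 1.6405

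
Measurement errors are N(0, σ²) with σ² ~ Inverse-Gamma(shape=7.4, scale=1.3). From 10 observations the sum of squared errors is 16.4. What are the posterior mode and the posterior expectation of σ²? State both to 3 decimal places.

MAP: 0.709. Posterior mean: 0.833.

Posterior: Inverse-Gamma(shape = 7.4+10/2 = 12.4, scale = 1.3+16.4/2 = 9.5).
Mode = β/(α+1) = 9.5/13.4 = 0.709.
Mean = β/(α−1) = 9.5/11.4 = 0.833.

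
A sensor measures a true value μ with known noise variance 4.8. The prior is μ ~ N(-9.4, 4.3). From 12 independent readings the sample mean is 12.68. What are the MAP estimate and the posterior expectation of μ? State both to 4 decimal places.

Posterior for μ is Normal. Precision-weighted mean: (1/4.3·-9.4 + 12/4.8·12.68) / (1/4.3 + 12/4.8) = 10.8009.
A Normal posterior is symmetric, so mode = mean.

μ_MAP = 10.8009, E[μ|data] = 10.8009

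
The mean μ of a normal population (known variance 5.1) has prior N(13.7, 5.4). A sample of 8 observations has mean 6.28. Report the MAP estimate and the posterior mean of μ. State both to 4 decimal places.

Posterior for μ is Normal. Precision-weighted mean: (1/5.4·13.7 + 8/5.1·6.28) / (1/5.4 + 8/5.1) = 7.0635.
A Normal posterior is symmetric, so mode = mean.

μ_MAP = 7.0635, E[μ|data] = 7.0635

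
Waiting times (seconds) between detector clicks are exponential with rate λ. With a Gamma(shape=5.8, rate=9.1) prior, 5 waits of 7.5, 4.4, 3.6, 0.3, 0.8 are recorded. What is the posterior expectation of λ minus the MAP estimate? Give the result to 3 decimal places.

0.039

Σ times = 16.6. Posterior: Gamma(shape = 5.8+5 = 10.8, rate = 9.1+16.6 = 25.7).
Mode = (α−1)/β = 9.8/25.7 = 0.381.
Mean = α/β = 10.8/25.7 = 0.420.
Difference = 0.420 − 0.381 = 0.039.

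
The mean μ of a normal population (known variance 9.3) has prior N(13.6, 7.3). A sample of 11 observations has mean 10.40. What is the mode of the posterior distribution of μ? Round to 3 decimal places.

10.732

Posterior for μ is Normal. Precision-weighted mean: (1/7.3·13.6 + 11/9.3·10.40) / (1/7.3 + 11/9.3) = 10.732.
A Normal posterior is symmetric, so mode = mean.
This is the posterior mode — the MAP estimate.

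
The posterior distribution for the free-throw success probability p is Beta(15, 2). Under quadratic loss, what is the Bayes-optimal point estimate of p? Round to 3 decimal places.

0.882

Mode = (15−1)/(15+2−2) = 14/15 = 0.933.
Mean = 15/(15+2) = 15/17 = 0.882.
Quadratic loss ⇒ the optimal estimator is the posterior mean.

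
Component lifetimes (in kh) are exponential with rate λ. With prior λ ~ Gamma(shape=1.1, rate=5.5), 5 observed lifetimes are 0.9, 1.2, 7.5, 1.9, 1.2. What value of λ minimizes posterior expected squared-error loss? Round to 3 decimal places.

Σ times = 12.7. Posterior: Gamma(shape = 1.1+5 = 6.1, rate = 5.5+12.7 = 18.2).
Mode = (α−1)/β = 5.1/18.2 = 0.280.
Mean = α/β = 6.1/18.2 = 0.335.
Squared-error loss ⇒ the optimal estimator is the posterior mean.

0.335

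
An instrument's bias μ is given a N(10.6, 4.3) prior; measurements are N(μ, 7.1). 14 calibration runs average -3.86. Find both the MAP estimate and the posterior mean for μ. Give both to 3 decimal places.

MAP estimate = -2.335, posterior mean = -2.335

Posterior for μ is Normal. Precision-weighted mean: (1/4.3·10.6 + 14/7.1·-3.86) / (1/4.3 + 14/7.1) = -2.335.
A Normal posterior is symmetric, so mode = mean.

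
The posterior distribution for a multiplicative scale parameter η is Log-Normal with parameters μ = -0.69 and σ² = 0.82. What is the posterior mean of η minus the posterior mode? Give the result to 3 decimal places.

0.535

Mode = exp(μ − σ²) = exp(-1.51) = 0.221.
Mean = exp(μ + σ²/2) = exp(-0.280) = 0.756.
Difference = 0.756 − 0.221 = 0.535.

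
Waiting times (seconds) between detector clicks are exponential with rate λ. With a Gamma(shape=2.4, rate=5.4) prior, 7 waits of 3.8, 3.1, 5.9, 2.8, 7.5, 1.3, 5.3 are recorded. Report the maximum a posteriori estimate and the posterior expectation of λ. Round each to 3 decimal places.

Σ times = 29.7. Posterior: Gamma(shape = 2.4+7 = 9.4, rate = 5.4+29.7 = 35.1).
Mode = (α−1)/β = 8.4/35.1 = 0.239.
Mean = α/β = 9.4/35.1 = 0.268.
The mean is pulled above the mode by the posterior's right skew.

MAP = 0.239; posterior mean = 0.268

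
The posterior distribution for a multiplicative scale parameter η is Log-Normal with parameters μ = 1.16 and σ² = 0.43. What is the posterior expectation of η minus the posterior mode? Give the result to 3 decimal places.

Mode = exp(μ − σ²) = exp(0.73) = 2.075.
Mean = exp(μ + σ²/2) = exp(1.375) = 3.955.
Difference = 3.955 − 2.075 = 1.880.

1.880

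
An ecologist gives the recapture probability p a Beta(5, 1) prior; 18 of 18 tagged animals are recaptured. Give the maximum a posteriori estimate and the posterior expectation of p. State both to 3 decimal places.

MAP = 1.000, posterior mean = 0.958

Posterior: Beta(5+18, 1+0) = Beta(23, 1).
Since β = 1 ≤ 1 and α > 1, the Beta density is monotone increasing on [0,1]; the mode is at 1.
Mean = 23/(23+1) = 0.958.
The posterior is left-skewed, so the mode exceeds the mean.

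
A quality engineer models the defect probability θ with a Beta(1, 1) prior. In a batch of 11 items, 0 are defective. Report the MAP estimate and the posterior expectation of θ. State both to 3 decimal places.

MAP estimate = 0.000, posterior expectation = 0.077

Posterior: Beta(1+0, 1+11) = Beta(1, 12).
Since α = 1 ≤ 1 and β > 1, the Beta density is monotone decreasing on [0,1]; the mode is at 0.
Mean = 1/(1+12) = 0.077.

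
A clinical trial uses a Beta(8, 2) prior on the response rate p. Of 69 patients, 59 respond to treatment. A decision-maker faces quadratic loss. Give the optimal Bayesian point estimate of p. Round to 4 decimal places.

Posterior: Beta(8+59, 2+10) = Beta(67, 12).
Mode = (67−1)/(67+12−2) = 66/77 = 0.8571.
Mean = 67/(67+12) = 67/79 = 0.8481.
Quadratic loss ⇒ the optimal estimator is the posterior mean.

0.8481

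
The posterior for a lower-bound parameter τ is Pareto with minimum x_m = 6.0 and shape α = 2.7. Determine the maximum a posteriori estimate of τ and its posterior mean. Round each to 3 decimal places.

MAP = 6.000, posterior mean = 9.529

The Pareto density is strictly decreasing on [x_m, ∞), so the mode is x_m = 6.000.
Mean = α·x_m/(α−1) = 2.7·6.0/1.7 = 9.529.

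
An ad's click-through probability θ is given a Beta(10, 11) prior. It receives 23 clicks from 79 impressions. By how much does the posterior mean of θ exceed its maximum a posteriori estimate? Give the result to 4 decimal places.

Posterior: Beta(10+23, 11+56) = Beta(33, 67).
Mode = (33−1)/(33+67−2) = 32/98 = 0.3265.
Mean = 33/(33+67) = 33/100 = 0.3300.
Difference = 0.3300 − 0.3265 = 0.0035.
Right-skewed posterior ⇒ mode < mean.

0.0035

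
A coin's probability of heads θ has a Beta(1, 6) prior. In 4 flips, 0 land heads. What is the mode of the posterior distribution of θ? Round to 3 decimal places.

Posterior: Beta(1+0, 6+4) = Beta(1, 10).
Since α = 1 ≤ 1 and β > 1, the Beta density is monotone decreasing on [0,1]; the mode is at 0.
Mean = 1/(1+10) = 0.091.
This is the posterior mode — the MAP estimate.

0.000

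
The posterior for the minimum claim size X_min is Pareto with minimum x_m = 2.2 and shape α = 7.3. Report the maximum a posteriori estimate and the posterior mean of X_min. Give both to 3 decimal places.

maximum a posteriori estimate = 2.200, posterior mean = 2.549

The Pareto density is strictly decreasing on [x_m, ∞), so the mode is x_m = 2.200.
Mean = α·x_m/(α−1) = 7.3·2.2/6.3 = 2.549.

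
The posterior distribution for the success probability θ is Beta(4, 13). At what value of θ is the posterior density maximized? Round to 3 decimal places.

Mode = (4−1)/(4+13−2) = 3/15 = 0.200.
Mean = 4/(4+13) = 4/17 = 0.235.
This is the posterior mode — the MAP estimate.

0.200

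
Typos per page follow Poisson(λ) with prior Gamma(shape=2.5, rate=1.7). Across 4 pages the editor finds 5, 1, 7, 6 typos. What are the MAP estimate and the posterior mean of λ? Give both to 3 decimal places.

λ_MAP = 3.596, E[λ|data] = 3.772

Σ counts = 19. Posterior: Gamma(shape = 2.5+19 = 21.5, rate = 1.7+4 = 5.7).
Mode = (α−1)/β = 20.5/5.7 = 3.596.
Mean = α/β = 21.5/5.7 = 3.772.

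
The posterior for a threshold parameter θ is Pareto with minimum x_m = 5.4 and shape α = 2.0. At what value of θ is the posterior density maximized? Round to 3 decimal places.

The Pareto density is strictly decreasing on [x_m, ∞), so the mode is x_m = 5.400.
Mean = α·x_m/(α−1) = 2.0·5.4/1.0 = 10.800.
This is the posterior mode — the MAP estimate.

5.400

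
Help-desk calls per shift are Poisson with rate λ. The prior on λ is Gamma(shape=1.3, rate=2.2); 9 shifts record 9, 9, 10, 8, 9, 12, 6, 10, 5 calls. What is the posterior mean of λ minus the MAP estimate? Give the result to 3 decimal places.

0.089

Σ counts = 78. Posterior: Gamma(shape = 1.3+78 = 79.3, rate = 2.2+9 = 11.2).
Mode = (α−1)/β = 78.3/11.2 = 6.991.
Mean = α/β = 79.3/11.2 = 7.080.
Difference = 7.080 − 6.991 = 0.089.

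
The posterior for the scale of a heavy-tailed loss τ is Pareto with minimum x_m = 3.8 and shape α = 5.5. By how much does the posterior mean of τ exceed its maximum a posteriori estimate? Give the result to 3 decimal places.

The Pareto density is strictly decreasing on [x_m, ∞), so the mode is x_m = 3.800.
Mean = α·x_m/(α−1) = 5.5·3.8/4.5 = 4.644.
Difference = 4.644 − 3.800 = 0.844.

0.844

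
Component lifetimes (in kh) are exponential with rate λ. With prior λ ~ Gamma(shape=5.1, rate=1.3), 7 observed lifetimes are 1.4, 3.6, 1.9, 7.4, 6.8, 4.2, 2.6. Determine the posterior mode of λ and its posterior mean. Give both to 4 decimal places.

Σ times = 27.9. Posterior: Gamma(shape = 5.1+7 = 12.1, rate = 1.3+27.9 = 29.2).
Mode = (α−1)/β = 11.1/29.2 = 0.3801.
Mean = α/β = 12.1/29.2 = 0.4144.

MAP = 0.3801; posterior mean = 0.4144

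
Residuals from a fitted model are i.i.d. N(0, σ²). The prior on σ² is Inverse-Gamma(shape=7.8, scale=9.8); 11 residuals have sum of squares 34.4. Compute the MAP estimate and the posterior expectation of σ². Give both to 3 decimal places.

Posterior: Inverse-Gamma(shape = 7.8+11/2 = 13.3, scale = 9.8+34.4/2 = 27.0).
Mode = β/(α+1) = 27.0/14.3 = 1.888.
Mean = β/(α−1) = 27.0/12.3 = 2.195.
Right-skewed posterior ⇒ mode < mean.

σ²_MAP = 1.888, E[σ²|data] = 2.195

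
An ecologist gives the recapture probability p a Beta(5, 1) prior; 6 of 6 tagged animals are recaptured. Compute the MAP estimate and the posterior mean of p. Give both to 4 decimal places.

Posterior: Beta(5+6, 1+0) = Beta(11, 1).
Since β = 1 ≤ 1 and α > 1, the Beta density is monotone increasing on [0,1]; the mode is at 1.
Mean = 11/(11+1) = 0.9167.

MAP estimate = 1.0000, posterior mean = 0.9167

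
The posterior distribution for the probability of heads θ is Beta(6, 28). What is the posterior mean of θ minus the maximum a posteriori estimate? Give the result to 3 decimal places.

Mode = (6−1)/(6+28−2) = 5/32 = 0.156.
Mean = 6/(6+28) = 6/34 = 0.176.
Difference = 0.176 − 0.156 = 0.020.
The mean is pulled above the mode by the posterior's right skew.

0.020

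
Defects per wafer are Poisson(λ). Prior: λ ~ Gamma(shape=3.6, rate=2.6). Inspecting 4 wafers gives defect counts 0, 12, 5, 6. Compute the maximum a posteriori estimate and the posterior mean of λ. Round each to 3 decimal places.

λ_MAP = 3.879, E[λ|data] = 4.030

Σ counts = 23. Posterior: Gamma(shape = 3.6+23 = 26.6, rate = 2.6+4 = 6.6).
Mode = (α−1)/β = 25.6/6.6 = 3.879.
Mean = α/β = 26.6/6.6 = 4.030.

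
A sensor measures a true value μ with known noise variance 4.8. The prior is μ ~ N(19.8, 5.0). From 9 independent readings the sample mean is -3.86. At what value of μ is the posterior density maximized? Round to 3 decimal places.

-1.580

Posterior for μ is Normal. Precision-weighted mean: (1/5.0·19.8 + 9/4.8·-3.86) / (1/5.0 + 9/4.8) = -1.580.
A Normal posterior is symmetric, so mode = mean.
This is the posterior mode — the MAP estimate.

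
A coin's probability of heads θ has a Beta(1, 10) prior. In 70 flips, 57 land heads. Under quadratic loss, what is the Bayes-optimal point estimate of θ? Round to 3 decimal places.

Posterior: Beta(1+57, 10+13) = Beta(58, 23).
Mode = (58−1)/(58+23−2) = 57/79 = 0.722.
Mean = 58/(58+23) = 58/81 = 0.716.
Quadratic loss ⇒ the optimal estimator is the posterior mean.

0.716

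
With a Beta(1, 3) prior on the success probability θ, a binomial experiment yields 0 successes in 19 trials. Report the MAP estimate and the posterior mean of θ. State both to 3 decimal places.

Posterior: Beta(1+0, 3+19) = Beta(1, 22).
Since α = 1 ≤ 1 and β > 1, the Beta density is monotone decreasing on [0,1]; the mode is at 0.
Mean = 1/(1+22) = 0.043.
Mean > mode: the posterior has a right tail.

MAP = 0.000, posterior mean = 0.043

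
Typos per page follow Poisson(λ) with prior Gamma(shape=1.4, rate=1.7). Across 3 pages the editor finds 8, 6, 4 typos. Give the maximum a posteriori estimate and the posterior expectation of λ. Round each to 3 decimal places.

λ_MAP = 3.915, E[λ|data] = 4.128

Σ counts = 18. Posterior: Gamma(shape = 1.4+18 = 19.4, rate = 1.7+3 = 4.7).
Mode = (α−1)/β = 18.4/4.7 = 3.915.
Mean = α/β = 19.4/4.7 = 4.128.
Mean > mode: the posterior has a right tail.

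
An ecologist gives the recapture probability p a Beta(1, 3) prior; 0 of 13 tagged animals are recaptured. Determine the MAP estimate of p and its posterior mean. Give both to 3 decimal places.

Posterior: Beta(1+0, 3+13) = Beta(1, 16).
Since α = 1 ≤ 1 and β > 1, the Beta density is monotone decreasing on [0,1]; the mode is at 0.
Mean = 1/(1+16) = 0.059.

MAP: 0.000. Posterior mean: 0.059.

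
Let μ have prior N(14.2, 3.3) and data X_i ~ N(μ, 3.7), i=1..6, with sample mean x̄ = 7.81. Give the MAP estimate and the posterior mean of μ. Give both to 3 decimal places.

MAP estimate = 8.816, posterior mean = 8.816

Posterior for μ is Normal. Precision-weighted mean: (1/3.3·14.2 + 6/3.7·7.81) / (1/3.3 + 6/3.7) = 8.816.
A Normal posterior is symmetric, so mode = mean.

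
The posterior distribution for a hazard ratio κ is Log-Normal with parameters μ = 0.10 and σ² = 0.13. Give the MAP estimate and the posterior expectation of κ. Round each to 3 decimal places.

MAP estimate = 0.970, posterior expectation = 1.179

Mode = exp(μ − σ²) = exp(-0.03) = 0.970.
Mean = exp(μ + σ²/2) = exp(0.165) = 1.179.
The posterior is right-skewed, so the mean exceeds the mode.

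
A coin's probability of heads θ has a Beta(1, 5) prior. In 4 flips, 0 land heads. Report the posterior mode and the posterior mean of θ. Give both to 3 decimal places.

posterior mode = 0.000, posterior mean = 0.100

Posterior: Beta(1+0, 5+4) = Beta(1, 9).
Since α = 1 ≤ 1 and β > 1, the Beta density is monotone decreasing on [0,1]; the mode is at 0.
Mean = 1/(1+9) = 0.100.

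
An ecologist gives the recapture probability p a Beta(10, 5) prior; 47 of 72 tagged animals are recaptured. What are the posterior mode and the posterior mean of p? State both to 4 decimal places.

Posterior: Beta(10+47, 5+25) = Beta(57, 30).
Mode = (57−1)/(57+30−2) = 56/85 = 0.6588.
Mean = 57/(57+30) = 57/87 = 0.6552.

p_MAP = 0.6588, E[p|data] = 0.6552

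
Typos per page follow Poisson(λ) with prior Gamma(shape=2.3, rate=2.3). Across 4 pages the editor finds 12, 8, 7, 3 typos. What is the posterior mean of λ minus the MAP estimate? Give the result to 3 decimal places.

0.159

Σ counts = 30. Posterior: Gamma(shape = 2.3+30 = 32.3, rate = 2.3+4 = 6.3).
Mode = (α−1)/β = 31.3/6.3 = 4.968.
Mean = α/β = 32.3/6.3 = 5.127.
Difference = 5.127 − 4.968 = 0.159.
Mean > mode: the posterior has a right tail.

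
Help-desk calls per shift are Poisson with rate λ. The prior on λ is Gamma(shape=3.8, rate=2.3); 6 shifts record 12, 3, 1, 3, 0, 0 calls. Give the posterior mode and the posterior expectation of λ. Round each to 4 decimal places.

MAP = 2.6265, posterior mean = 2.7470

Σ counts = 19. Posterior: Gamma(shape = 3.8+19 = 22.8, rate = 2.3+6 = 8.3).
Mode = (α−1)/β = 21.8/8.3 = 2.6265.
Mean = α/β = 22.8/8.3 = 2.7470.
Mean > mode: the posterior has a right tail.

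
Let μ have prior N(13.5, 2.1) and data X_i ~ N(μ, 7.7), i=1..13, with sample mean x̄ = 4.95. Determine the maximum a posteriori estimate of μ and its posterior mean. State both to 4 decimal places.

Posterior for μ is Normal. Precision-weighted mean: (1/2.1·13.5 + 13/7.7·4.95) / (1/2.1 + 13/7.7) = 6.8310.
A Normal posterior is symmetric, so mode = mean.

MAP = 6.8310, posterior mean = 6.8310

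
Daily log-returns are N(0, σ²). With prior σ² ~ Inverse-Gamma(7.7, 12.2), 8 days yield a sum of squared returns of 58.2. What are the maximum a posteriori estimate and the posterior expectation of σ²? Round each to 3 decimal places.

σ²_MAP = 3.252, E[σ²|data] = 3.860

Posterior: Inverse-Gamma(shape = 7.7+8/2 = 11.7, scale = 12.2+58.2/2 = 41.3).
Mode = β/(α+1) = 41.3/12.7 = 3.252.
Mean = β/(α−1) = 41.3/10.7 = 3.860.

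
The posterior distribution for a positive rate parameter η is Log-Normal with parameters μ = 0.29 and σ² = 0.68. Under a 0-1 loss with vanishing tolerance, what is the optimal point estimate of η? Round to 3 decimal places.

Mode = exp(μ − σ²) = exp(-0.39) = 0.677.
Mean = exp(μ + σ²/2) = exp(0.630) = 1.878.
This is the posterior mode — the MAP estimate.

0.677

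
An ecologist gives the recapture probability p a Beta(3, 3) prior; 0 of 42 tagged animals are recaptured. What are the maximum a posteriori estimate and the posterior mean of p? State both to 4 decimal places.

Posterior: Beta(3+0, 3+42) = Beta(3, 45).
Mode = (3−1)/(3+45−2) = 2/46 = 0.0435.
Mean = 3/(3+45) = 3/48 = 0.0625.

MAP: 0.0435. Posterior mean: 0.0625.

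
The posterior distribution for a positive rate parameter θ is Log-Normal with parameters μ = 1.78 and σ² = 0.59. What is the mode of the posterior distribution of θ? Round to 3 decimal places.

Mode = exp(μ − σ²) = exp(1.19) = 3.287.
Mean = exp(μ + σ²/2) = exp(2.075) = 7.965.
This is the posterior mode — the MAP estimate.

3.287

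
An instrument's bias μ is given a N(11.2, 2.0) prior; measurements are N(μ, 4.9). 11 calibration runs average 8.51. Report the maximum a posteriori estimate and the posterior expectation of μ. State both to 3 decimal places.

Posterior for μ is Normal. Precision-weighted mean: (1/2.0·11.2 + 11/4.9·8.51) / (1/2.0 + 11/4.9) = 9.000.
A Normal posterior is symmetric, so mode = mean.

MAP = 9.000, posterior mean = 9.000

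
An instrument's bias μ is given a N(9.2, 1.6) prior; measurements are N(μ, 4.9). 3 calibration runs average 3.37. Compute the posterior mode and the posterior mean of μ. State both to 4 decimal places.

Posterior for μ is Normal. Precision-weighted mean: (1/1.6·9.2 + 3/4.9·3.37) / (1/1.6 + 3/4.9) = 6.3151.
A Normal posterior is symmetric, so mode = mean.

μ_MAP = 6.3151, E[μ|data] = 6.3151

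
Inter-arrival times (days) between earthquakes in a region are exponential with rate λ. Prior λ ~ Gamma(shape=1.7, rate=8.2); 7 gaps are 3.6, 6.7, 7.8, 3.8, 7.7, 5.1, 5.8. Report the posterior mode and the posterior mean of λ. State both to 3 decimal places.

MAP = 0.158; posterior mean = 0.179

Σ times = 40.5. Posterior: Gamma(shape = 1.7+7 = 8.7, rate = 8.2+40.5 = 48.7).
Mode = (α−1)/β = 7.7/48.7 = 0.158.
Mean = α/β = 8.7/48.7 = 0.179.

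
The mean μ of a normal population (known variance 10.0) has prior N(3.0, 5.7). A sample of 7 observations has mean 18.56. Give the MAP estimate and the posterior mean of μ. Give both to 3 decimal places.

Posterior for μ is Normal. Precision-weighted mean: (1/5.7·3.0 + 7/10.0·18.56) / (1/5.7 + 7/10.0) = 15.442.
A Normal posterior is symmetric, so mode = mean.

MAP = 15.442, posterior mean = 15.442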